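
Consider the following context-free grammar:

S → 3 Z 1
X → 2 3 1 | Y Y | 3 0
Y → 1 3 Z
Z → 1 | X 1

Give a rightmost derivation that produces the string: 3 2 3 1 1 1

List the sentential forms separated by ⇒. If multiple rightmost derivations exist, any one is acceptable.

S ⇒ 3 Z 1 ⇒ 3 X 1 1 ⇒ 3 2 3 1 1 1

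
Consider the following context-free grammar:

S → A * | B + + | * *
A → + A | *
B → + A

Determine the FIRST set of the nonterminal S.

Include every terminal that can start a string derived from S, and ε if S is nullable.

We compute FIRST(S) using the standard algorithm.
FIRST(A) = {*, +}
FIRST(B) = {+}
FIRST(S) = {*, +}
Therefore, FIRST(S) = {*, +}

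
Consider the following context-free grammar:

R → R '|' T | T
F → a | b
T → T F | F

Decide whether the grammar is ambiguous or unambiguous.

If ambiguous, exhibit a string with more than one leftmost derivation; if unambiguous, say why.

Unambiguous - every string in the language has a unique leftmost derivation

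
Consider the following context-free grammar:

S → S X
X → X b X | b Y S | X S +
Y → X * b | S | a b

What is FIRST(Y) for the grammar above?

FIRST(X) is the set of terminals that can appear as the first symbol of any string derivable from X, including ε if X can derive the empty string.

We compute FIRST(Y) using the standard algorithm.
FIRST(S) = {}
FIRST(X) = {b}
FIRST(Y) = {a, b}
Therefore, FIRST(Y) = {a, b}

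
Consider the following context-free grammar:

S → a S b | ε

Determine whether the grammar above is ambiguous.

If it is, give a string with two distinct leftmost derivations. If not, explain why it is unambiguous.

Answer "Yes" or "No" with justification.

No - the grammar is unambiguous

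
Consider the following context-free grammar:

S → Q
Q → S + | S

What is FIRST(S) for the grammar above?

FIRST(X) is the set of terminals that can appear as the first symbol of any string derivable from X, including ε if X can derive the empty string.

We compute FIRST(S) using the standard algorithm.
FIRST(Q) = {}
FIRST(S) = {}
Therefore, FIRST(S) = {}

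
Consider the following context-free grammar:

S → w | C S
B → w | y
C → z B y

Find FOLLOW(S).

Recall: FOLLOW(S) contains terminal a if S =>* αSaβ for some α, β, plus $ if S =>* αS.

We compute FOLLOW(S) using the standard algorithm.
FOLLOW(S) starts with {$}.
FIRST(B) = {w, y}
FIRST(C) = {z}
FIRST(S) = {w, z}
FOLLOW(B) = {y}
FOLLOW(C) = {w, z}
FOLLOW(S) = {$}
Therefore, FOLLOW(S) = {$}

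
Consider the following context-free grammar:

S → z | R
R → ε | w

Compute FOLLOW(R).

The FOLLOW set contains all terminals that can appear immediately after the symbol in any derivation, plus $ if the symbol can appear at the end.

We compute FOLLOW(R) using the standard algorithm.
FOLLOW(S) starts with {$}.
FIRST(R) = {w, ε}
FIRST(S) = {w, z, ε}
FOLLOW(R) = {$}
FOLLOW(S) = {$}
Therefore, FOLLOW(R) = {$}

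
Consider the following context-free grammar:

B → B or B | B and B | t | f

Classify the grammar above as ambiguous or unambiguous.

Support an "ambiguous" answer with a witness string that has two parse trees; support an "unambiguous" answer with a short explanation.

Ambiguous - the string 't and t and f or t and f' has two distinct parse trees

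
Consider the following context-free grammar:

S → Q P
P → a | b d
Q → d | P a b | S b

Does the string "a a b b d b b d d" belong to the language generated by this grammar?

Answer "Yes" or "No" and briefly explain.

No - no valid derivation exists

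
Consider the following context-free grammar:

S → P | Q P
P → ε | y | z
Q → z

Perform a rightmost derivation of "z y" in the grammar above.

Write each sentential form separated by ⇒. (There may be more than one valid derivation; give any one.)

S ⇒ Q P ⇒ Q y ⇒ z y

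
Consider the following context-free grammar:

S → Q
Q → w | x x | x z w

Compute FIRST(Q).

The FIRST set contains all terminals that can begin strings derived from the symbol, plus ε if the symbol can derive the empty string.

We compute FIRST(Q) using the standard algorithm.
FIRST(Q) = {w, x}
FIRST(S) = {w, x}
Therefore, FIRST(Q) = {w, x}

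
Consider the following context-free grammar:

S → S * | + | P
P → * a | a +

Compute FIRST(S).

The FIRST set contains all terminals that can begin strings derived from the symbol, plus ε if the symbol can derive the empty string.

We compute FIRST(S) using the standard algorithm.
FIRST(P) = {*, a}
FIRST(S) = {*, +, a}
Therefore, FIRST(S) = {*, +, a}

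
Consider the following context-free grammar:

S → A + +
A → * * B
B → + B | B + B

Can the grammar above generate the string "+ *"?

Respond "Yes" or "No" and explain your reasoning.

No - no valid derivation exists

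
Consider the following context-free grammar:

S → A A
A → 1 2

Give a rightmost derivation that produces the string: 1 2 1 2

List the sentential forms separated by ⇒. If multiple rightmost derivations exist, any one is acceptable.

S ⇒ A A ⇒ A 1 2 ⇒ 1 2 1 2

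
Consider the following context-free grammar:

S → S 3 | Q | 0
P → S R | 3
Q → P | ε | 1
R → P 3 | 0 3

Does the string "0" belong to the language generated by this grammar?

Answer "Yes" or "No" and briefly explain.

Yes - a valid derivation exists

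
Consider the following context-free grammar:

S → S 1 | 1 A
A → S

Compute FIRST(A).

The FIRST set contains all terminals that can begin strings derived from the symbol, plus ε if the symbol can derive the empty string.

We compute FIRST(A) using the standard algorithm.
FIRST(A) = {1}
FIRST(S) = {1}
Therefore, FIRST(A) = {1}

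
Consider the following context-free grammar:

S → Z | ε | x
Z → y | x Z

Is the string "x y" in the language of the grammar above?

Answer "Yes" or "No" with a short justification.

Yes - a valid derivation exists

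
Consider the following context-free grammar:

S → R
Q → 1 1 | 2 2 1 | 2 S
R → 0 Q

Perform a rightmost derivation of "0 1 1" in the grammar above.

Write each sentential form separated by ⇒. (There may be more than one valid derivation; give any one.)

S ⇒ R ⇒ 0 Q ⇒ 0 1 1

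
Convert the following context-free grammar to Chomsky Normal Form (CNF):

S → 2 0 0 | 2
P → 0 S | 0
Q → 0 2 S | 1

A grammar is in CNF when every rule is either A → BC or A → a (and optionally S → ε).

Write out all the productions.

T2 → 2; T0 → 0; S → 2; P → 0; Q → 1; S → T2 X0; X0 → T0 T0; P → T0 S; Q → T0 X1; X1 → T2 S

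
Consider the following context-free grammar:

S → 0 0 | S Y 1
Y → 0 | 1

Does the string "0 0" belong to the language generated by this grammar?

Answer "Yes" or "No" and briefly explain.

Yes - a valid derivation exists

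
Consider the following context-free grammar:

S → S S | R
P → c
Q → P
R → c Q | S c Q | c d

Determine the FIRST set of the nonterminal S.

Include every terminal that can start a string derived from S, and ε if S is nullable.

We compute FIRST(S) using the standard algorithm.
FIRST(P) = {c}
FIRST(Q) = {c}
FIRST(R) = {c}
FIRST(S) = {c}
Therefore, FIRST(S) = {c}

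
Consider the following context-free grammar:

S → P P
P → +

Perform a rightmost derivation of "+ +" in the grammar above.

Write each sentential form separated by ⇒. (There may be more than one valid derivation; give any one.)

S ⇒ P P ⇒ P + ⇒ + +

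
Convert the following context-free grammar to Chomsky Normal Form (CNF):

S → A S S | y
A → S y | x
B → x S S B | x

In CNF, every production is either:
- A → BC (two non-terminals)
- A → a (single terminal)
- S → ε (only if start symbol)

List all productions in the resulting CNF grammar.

S → y; TY → y; A → x; TX → x; B → x; S → A X0; X0 → S S; A → S TY; B → TX X1; X1 → S X2; X2 → S B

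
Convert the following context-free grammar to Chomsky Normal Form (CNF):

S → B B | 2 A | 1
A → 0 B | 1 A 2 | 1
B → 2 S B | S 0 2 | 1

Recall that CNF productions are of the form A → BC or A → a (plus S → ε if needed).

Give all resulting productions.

T2 → 2; S → 1; T0 → 0; T1 → 1; A → 1; B → 1; S → B B; S → T2 A; A → T0 B; A → T1 X0; X0 → A T2; B → T2 X1; X1 → S B; B → S X2; X2 → T0 T2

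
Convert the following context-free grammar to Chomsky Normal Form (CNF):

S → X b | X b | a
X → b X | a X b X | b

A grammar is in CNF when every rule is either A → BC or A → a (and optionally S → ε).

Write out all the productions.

TB → b; S → a; TA → a; X → b; S → X TB; S → X TB; X → TB X; X → TA X0; X0 → X X1; X1 → TB X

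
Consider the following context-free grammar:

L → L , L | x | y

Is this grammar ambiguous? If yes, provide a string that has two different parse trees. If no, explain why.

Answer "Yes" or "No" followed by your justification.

Yes - the string 'x , x , y , y' has two distinct leftmost derivations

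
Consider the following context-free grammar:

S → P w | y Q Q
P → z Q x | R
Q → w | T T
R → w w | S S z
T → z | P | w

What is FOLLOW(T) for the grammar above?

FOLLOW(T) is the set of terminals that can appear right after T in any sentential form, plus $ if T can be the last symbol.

We compute FOLLOW(T) using the standard algorithm.
FOLLOW(S) starts with {$}.
FIRST(P) = {w, y, z}
FIRST(Q) = {w, y, z}
FIRST(R) = {w, y, z}
FIRST(S) = {w, y, z}
FIRST(T) = {w, y, z}
FOLLOW(P) = {$, w, x, y, z}
FOLLOW(Q) = {$, w, x, y, z}
FOLLOW(R) = {$, w, x, y, z}
FOLLOW(S) = {$, w, y, z}
FOLLOW(T) = {$, w, x, y, z}
Therefore, FOLLOW(T) = {$, w, x, y, z}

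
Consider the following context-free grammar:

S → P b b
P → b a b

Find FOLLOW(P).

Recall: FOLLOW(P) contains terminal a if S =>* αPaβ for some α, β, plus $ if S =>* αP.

We compute FOLLOW(P) using the standard algorithm.
FOLLOW(S) starts with {$}.
FIRST(P) = {b}
FIRST(S) = {b}
FOLLOW(P) = {b}
FOLLOW(S) = {$}
Therefore, FOLLOW(P) = {b}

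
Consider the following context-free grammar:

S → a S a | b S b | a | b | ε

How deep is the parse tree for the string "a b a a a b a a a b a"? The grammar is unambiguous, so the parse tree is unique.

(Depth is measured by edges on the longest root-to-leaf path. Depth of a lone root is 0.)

6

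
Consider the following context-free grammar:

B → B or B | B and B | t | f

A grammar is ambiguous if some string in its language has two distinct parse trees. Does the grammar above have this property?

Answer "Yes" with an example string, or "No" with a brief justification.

Yes - the string 't or f and f and t and t' has two distinct parse trees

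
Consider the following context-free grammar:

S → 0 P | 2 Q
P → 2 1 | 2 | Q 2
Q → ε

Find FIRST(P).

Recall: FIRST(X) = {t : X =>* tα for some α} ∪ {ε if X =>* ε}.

We compute FIRST(P) using the standard algorithm.
FIRST(P) = {2}
FIRST(Q) = {ε}
FIRST(S) = {0, 2}
Therefore, FIRST(P) = {2}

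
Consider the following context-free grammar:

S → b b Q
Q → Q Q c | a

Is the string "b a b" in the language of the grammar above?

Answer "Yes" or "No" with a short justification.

No - no valid derivation exists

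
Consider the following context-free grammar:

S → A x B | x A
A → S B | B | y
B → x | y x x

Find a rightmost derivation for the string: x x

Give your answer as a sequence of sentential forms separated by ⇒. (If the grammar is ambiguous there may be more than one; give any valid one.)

S ⇒ x A ⇒ x B ⇒ x x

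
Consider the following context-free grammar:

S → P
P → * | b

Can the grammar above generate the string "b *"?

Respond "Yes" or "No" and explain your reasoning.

No - no valid derivation exists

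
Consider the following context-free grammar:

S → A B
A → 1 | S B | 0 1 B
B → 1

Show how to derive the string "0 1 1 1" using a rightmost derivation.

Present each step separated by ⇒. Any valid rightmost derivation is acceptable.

S ⇒ A B ⇒ A 1 ⇒ 0 1 B 1 ⇒ 0 1 1 1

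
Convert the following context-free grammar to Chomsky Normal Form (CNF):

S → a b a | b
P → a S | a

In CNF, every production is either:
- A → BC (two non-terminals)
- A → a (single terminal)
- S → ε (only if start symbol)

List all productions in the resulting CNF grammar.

TA → a; TB → b; S → b; P → a; S → TA X0; X0 → TB TA; P → TA S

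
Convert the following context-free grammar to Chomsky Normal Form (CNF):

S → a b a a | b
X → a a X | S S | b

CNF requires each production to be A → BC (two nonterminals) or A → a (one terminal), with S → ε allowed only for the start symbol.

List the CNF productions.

TA → a; TB → b; S → b; X → b; S → TA X0; X0 → TB X1; X1 → TA TA; X → TA X2; X2 → TA X; X → S S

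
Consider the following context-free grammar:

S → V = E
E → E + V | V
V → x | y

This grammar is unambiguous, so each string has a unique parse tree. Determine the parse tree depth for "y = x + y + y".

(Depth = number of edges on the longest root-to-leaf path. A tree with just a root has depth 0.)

5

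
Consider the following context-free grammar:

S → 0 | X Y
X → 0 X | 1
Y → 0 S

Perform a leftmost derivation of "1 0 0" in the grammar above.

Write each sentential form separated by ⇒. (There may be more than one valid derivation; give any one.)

S ⇒ X Y ⇒ 1 Y ⇒ 1 0 S ⇒ 1 0 0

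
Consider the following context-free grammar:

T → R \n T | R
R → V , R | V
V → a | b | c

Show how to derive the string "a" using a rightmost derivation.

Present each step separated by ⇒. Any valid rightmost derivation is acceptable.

T ⇒ R ⇒ V ⇒ a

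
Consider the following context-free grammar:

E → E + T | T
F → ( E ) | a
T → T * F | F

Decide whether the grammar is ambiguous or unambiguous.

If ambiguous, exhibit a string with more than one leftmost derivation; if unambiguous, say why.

Unambiguous - every string in the language has a unique leftmost derivation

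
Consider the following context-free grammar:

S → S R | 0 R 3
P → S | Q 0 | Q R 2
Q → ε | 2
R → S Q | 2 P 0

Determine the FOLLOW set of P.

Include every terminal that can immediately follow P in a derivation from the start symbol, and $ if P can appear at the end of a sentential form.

We compute FOLLOW(P) using the standard algorithm.
FOLLOW(S) starts with {$}.
FIRST(P) = {0, 2}
FIRST(Q) = {2, ε}
FIRST(R) = {0, 2}
FIRST(S) = {0}
FOLLOW(P) = {0}
FOLLOW(Q) = {$, 0, 2, 3}
FOLLOW(R) = {$, 0, 2, 3}
FOLLOW(S) = {$, 0, 2, 3}
Therefore, FOLLOW(P) = {0}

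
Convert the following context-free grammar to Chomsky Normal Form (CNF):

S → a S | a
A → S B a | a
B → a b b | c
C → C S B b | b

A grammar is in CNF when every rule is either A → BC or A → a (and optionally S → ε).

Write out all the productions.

TA → a; S → a; A → a; TB → b; B → c; C → b; S → TA S; A → S X0; X0 → B TA; B → TA X1; X1 → TB TB; C → C X2; X2 → S X3; X3 → B TB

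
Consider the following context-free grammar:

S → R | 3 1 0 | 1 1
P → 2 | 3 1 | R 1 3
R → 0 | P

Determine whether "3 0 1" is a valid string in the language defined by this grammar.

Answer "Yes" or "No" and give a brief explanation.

No - no valid derivation exists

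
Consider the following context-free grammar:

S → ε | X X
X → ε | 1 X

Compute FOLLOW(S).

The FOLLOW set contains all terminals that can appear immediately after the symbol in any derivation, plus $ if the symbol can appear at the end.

We compute FOLLOW(S) using the standard algorithm.
FOLLOW(S) starts with {$}.
FIRST(S) = {1, ε}
FIRST(X) = {1, ε}
FOLLOW(S) = {$}
FOLLOW(X) = {$, 1}
Therefore, FOLLOW(S) = {$}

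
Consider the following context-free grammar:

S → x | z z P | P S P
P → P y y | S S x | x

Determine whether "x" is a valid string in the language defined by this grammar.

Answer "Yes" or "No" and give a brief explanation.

Yes - a valid derivation exists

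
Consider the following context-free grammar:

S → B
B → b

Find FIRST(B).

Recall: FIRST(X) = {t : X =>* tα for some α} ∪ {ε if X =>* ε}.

We compute FIRST(B) using the standard algorithm.
FIRST(B) = {b}
FIRST(S) = {b}
Therefore, FIRST(B) = {b}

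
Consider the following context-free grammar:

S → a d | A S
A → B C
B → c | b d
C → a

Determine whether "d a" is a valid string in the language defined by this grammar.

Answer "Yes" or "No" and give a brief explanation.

No - no valid derivation exists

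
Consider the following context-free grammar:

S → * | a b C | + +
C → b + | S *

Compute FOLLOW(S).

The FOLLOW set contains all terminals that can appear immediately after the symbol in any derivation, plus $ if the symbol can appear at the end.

We compute FOLLOW(S) using the standard algorithm.
FOLLOW(S) starts with {$}.
FIRST(C) = {*, +, a, b}
FIRST(S) = {*, +, a}
FOLLOW(C) = {$, *}
FOLLOW(S) = {$, *}
Therefore, FOLLOW(S) = {$, *}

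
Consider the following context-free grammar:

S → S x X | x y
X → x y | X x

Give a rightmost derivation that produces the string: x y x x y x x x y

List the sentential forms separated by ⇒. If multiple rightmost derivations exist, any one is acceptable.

S ⇒ S x X ⇒ S x x y ⇒ S x X x x y ⇒ S x X x x x y ⇒ S x x y x x x y ⇒ x y x x y x x x y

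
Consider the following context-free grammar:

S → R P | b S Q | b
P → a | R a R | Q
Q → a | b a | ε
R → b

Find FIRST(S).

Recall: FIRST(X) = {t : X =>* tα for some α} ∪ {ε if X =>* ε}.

We compute FIRST(S) using the standard algorithm.
FIRST(P) = {a, b, ε}
FIRST(Q) = {a, b, ε}
FIRST(R) = {b}
FIRST(S) = {b}
Therefore, FIRST(S) = {b}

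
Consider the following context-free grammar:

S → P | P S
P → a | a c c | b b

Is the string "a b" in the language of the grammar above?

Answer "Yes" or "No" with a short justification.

No - no valid derivation exists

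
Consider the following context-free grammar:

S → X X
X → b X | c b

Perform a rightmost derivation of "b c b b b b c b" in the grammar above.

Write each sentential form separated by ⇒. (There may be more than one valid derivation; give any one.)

S ⇒ X X ⇒ X b X ⇒ X b b X ⇒ X b b b X ⇒ X b b b c b ⇒ b X b b b c b ⇒ b c b b b b c b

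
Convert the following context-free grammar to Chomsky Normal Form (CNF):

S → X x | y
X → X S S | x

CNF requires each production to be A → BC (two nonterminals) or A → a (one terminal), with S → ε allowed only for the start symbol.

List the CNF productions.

TX → x; S → y; X → x; S → X TX; X → X X0; X0 → S S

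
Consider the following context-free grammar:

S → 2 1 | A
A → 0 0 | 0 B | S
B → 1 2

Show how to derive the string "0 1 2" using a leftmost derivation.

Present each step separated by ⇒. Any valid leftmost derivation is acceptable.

S ⇒ A ⇒ 0 B ⇒ 0 1 2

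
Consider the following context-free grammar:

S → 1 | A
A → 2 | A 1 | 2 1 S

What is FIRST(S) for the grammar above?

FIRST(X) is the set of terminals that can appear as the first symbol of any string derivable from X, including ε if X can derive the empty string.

We compute FIRST(S) using the standard algorithm.
FIRST(A) = {2}
FIRST(S) = {1, 2}
Therefore, FIRST(S) = {1, 2}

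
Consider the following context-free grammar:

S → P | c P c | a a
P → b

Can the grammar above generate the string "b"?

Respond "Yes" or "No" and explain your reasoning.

Yes - a valid derivation exists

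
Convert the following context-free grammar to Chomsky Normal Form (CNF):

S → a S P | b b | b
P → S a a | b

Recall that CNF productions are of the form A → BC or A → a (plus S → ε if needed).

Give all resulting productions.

TA → a; TB → b; S → b; P → b; S → TA X0; X0 → S P; S → TB TB; P → S X1; X1 → TA TA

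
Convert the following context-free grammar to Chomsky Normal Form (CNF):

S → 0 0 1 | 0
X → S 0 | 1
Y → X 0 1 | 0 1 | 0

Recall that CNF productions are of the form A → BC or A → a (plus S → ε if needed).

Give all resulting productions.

T0 → 0; T1 → 1; S → 0; X → 1; Y → 0; S → T0 X0; X0 → T0 T1; X → S T0; Y → X X1; X1 → T0 T1; Y → T0 T1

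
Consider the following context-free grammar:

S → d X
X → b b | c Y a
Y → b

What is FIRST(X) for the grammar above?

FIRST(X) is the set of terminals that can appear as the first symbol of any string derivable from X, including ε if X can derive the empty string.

We compute FIRST(X) using the standard algorithm.
FIRST(S) = {d}
FIRST(X) = {b, c}
FIRST(Y) = {b}
Therefore, FIRST(X) = {b, c}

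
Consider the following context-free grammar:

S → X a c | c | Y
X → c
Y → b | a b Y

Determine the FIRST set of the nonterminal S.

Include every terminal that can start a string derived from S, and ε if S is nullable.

We compute FIRST(S) using the standard algorithm.
FIRST(S) = {a, b, c}
FIRST(X) = {c}
FIRST(Y) = {a, b}
Therefore, FIRST(S) = {a, b, c}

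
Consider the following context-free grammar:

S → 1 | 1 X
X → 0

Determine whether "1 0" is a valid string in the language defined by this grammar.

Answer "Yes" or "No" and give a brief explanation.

Yes - a valid derivation exists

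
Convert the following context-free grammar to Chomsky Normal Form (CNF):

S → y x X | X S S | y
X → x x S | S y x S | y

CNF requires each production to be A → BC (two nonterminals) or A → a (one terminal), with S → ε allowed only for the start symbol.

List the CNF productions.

TY → y; TX → x; S → y; X → y; S → TY X0; X0 → TX X; S → X X1; X1 → S S; X → TX X2; X2 → TX S; X → S X3; X3 → TY X4; X4 → TX S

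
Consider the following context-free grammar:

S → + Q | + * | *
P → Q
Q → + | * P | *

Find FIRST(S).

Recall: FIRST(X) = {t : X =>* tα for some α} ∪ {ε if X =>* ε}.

We compute FIRST(S) using the standard algorithm.
FIRST(P) = {*, +}
FIRST(Q) = {*, +}
FIRST(S) = {*, +}
Therefore, FIRST(S) = {*, +}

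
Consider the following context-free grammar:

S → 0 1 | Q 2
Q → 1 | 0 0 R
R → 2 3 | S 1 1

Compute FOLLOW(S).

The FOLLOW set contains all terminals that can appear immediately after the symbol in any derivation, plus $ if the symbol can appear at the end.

We compute FOLLOW(S) using the standard algorithm.
FOLLOW(S) starts with {$}.
FIRST(Q) = {0, 1}
FIRST(R) = {0, 1, 2}
FIRST(S) = {0, 1}
FOLLOW(Q) = {2}
FOLLOW(R) = {2}
FOLLOW(S) = {$, 1}
Therefore, FOLLOW(S) = {$, 1}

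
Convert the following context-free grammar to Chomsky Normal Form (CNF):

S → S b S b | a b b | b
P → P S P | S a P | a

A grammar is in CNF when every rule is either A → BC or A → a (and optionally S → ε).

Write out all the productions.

TB → b; TA → a; S → b; P → a; S → S X0; X0 → TB X1; X1 → S TB; S → TA X2; X2 → TB TB; P → P X3; X3 → S P; P → S X4; X4 → TA P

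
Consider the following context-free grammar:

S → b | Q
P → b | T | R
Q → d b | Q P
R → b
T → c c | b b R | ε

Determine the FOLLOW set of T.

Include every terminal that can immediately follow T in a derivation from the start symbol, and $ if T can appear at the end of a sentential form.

We compute FOLLOW(T) using the standard algorithm.
FOLLOW(S) starts with {$}.
FIRST(P) = {b, c, ε}
FIRST(Q) = {d}
FIRST(R) = {b}
FIRST(S) = {b, d}
FIRST(T) = {b, c, ε}
FOLLOW(P) = {$, b, c}
FOLLOW(Q) = {$, b, c}
FOLLOW(R) = {$, b, c}
FOLLOW(S) = {$}
FOLLOW(T) = {$, b, c}
Therefore, FOLLOW(T) = {$, b, c}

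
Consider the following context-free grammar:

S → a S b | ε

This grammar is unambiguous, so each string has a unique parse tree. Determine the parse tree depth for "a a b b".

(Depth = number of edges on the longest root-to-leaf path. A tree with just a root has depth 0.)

3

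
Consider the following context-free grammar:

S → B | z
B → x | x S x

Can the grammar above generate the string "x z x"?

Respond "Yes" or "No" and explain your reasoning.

Yes - a valid derivation exists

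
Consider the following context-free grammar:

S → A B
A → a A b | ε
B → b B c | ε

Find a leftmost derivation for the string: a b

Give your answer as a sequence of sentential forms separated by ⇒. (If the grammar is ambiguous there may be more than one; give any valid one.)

S ⇒ A B ⇒ a A b B ⇒ a b B ⇒ a b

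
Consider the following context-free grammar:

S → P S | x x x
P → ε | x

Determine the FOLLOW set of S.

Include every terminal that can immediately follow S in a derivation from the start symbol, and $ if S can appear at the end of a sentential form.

We compute FOLLOW(S) using the standard algorithm.
FOLLOW(S) starts with {$}.
FIRST(P) = {x, ε}
FIRST(S) = {x}
FOLLOW(P) = {x}
FOLLOW(S) = {$}
Therefore, FOLLOW(S) = {$}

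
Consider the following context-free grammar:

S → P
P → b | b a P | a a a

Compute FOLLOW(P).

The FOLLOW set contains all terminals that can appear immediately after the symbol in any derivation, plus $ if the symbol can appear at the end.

We compute FOLLOW(P) using the standard algorithm.
FOLLOW(S) starts with {$}.
FIRST(P) = {a, b}
FIRST(S) = {a, b}
FOLLOW(P) = {$}
FOLLOW(S) = {$}
Therefore, FOLLOW(P) = {$}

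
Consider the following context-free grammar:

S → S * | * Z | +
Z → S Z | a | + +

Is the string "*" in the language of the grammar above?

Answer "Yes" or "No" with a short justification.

No - no valid derivation exists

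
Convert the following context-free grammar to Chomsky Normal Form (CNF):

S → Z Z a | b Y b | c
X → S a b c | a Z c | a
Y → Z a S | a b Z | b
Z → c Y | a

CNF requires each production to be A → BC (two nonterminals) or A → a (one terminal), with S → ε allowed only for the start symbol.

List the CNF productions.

TA → a; TB → b; S → c; TC → c; X → a; Y → b; Z → a; S → Z X0; X0 → Z TA; S → TB X1; X1 → Y TB; X → S X2; X2 → TA X3; X3 → TB TC; X → TA X4; X4 → Z TC; Y → Z X5; X5 → TA S; Y → TA X6; X6 → TB Z; Z → TC Y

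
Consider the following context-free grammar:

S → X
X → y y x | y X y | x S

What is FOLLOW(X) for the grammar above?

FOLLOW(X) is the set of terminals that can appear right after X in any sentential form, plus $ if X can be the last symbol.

We compute FOLLOW(X) using the standard algorithm.
FOLLOW(S) starts with {$}.
FIRST(S) = {x, y}
FIRST(X) = {x, y}
FOLLOW(S) = {$, y}
FOLLOW(X) = {$, y}
Therefore, FOLLOW(X) = {$, y}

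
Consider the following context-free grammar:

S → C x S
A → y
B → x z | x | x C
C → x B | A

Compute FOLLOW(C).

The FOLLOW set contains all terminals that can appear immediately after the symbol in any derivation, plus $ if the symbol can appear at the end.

We compute FOLLOW(C) using the standard algorithm.
FOLLOW(S) starts with {$}.
FIRST(A) = {y}
FIRST(B) = {x}
FIRST(C) = {x, y}
FIRST(S) = {x, y}
FOLLOW(A) = {x}
FOLLOW(B) = {x}
FOLLOW(C) = {x}
FOLLOW(S) = {$}
Therefore, FOLLOW(C) = {x}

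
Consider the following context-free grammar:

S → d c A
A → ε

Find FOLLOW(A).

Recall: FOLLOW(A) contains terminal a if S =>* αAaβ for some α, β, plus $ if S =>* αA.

We compute FOLLOW(A) using the standard algorithm.
FOLLOW(S) starts with {$}.
FIRST(A) = {ε}
FIRST(S) = {d}
FOLLOW(A) = {$}
FOLLOW(S) = {$}
Therefore, FOLLOW(A) = {$}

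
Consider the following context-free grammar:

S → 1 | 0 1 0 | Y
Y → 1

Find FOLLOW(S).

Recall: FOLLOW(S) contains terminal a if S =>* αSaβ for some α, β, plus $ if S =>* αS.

We compute FOLLOW(S) using the standard algorithm.
FOLLOW(S) starts with {$}.
FIRST(S) = {0, 1}
FIRST(Y) = {1}
FOLLOW(S) = {$}
FOLLOW(Y) = {$}
Therefore, FOLLOW(S) = {$}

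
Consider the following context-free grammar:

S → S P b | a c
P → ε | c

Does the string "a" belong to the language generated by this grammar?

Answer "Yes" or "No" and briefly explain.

No - no valid derivation exists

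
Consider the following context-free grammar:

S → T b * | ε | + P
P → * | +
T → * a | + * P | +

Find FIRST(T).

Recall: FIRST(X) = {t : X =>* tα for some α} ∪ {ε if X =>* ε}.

We compute FIRST(T) using the standard algorithm.
FIRST(P) = {*, +}
FIRST(S) = {*, +, ε}
FIRST(T) = {*, +}
Therefore, FIRST(T) = {*, +}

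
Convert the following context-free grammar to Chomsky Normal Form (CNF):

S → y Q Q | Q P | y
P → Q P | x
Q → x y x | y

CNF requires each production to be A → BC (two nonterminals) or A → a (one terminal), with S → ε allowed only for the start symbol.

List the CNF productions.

TY → y; S → y; P → x; TX → x; Q → y; S → TY X0; X0 → Q Q; S → Q P; P → Q P; Q → TX X1; X1 → TY TX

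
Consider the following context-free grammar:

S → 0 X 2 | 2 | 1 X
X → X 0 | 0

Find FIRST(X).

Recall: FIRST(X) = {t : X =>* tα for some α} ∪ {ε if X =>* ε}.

We compute FIRST(X) using the standard algorithm.
FIRST(S) = {0, 1, 2}
FIRST(X) = {0}
Therefore, FIRST(X) = {0}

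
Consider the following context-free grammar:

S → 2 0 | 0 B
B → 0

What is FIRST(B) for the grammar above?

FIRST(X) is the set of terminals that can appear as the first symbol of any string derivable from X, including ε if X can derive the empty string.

We compute FIRST(B) using the standard algorithm.
FIRST(B) = {0}
FIRST(S) = {0, 2}
Therefore, FIRST(B) = {0}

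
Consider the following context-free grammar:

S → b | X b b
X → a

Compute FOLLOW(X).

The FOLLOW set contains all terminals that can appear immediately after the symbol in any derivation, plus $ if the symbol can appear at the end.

We compute FOLLOW(X) using the standard algorithm.
FOLLOW(S) starts with {$}.
FIRST(S) = {a, b}
FIRST(X) = {a}
FOLLOW(S) = {$}
FOLLOW(X) = {b}
Therefore, FOLLOW(X) = {b}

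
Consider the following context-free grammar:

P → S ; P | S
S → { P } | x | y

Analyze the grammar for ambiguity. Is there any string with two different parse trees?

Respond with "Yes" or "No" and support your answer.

No - the grammar is unambiguous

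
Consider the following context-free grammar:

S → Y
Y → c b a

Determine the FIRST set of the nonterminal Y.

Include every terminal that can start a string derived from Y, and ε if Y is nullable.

We compute FIRST(Y) using the standard algorithm.
FIRST(S) = {c}
FIRST(Y) = {c}
Therefore, FIRST(Y) = {c}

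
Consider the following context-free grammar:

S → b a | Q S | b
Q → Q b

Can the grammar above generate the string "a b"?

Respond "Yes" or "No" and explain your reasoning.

No - no valid derivation exists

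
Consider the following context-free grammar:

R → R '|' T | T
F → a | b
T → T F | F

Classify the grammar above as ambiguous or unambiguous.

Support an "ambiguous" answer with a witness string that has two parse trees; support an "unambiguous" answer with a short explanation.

Unambiguous - every string in the language has a unique parse tree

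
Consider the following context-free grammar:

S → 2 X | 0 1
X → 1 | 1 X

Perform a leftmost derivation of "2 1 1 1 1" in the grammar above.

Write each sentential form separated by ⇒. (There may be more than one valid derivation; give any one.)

S ⇒ 2 X ⇒ 2 1 X ⇒ 2 1 1 X ⇒ 2 1 1 1 X ⇒ 2 1 1 1 1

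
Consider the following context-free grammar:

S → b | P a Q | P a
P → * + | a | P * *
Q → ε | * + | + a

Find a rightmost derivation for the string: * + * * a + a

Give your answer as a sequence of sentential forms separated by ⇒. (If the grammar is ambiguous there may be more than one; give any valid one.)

S ⇒ P a Q ⇒ P a + a ⇒ P * * a + a ⇒ * + * * a + a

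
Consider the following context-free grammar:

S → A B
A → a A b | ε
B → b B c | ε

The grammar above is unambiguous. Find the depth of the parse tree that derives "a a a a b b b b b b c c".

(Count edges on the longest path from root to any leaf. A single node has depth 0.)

6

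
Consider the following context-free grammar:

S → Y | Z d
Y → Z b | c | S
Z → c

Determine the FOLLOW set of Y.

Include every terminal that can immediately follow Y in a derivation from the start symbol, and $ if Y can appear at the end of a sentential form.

We compute FOLLOW(Y) using the standard algorithm.
FOLLOW(S) starts with {$}.
FIRST(S) = {c}
FIRST(Y) = {c}
FIRST(Z) = {c}
FOLLOW(S) = {$}
FOLLOW(Y) = {$}
FOLLOW(Z) = {b, d}
Therefore, FOLLOW(Y) = {$}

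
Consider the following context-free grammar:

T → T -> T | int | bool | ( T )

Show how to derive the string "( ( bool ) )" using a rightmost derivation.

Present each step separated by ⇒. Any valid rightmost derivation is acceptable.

T ⇒ ( T ) ⇒ ( ( T ) ) ⇒ ( ( bool ) )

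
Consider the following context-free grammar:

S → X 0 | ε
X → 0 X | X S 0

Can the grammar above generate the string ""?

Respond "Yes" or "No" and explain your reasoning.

Yes - a valid derivation exists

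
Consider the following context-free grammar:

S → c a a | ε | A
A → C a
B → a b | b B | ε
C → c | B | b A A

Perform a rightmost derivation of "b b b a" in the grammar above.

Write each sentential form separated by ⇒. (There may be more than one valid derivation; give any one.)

S ⇒ A ⇒ C a ⇒ B a ⇒ b B a ⇒ b b B a ⇒ b b b B a ⇒ b b b a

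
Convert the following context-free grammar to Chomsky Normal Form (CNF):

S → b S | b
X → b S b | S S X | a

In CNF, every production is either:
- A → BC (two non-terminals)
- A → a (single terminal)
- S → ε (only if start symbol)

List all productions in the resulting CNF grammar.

TB → b; S → b; X → a; S → TB S; X → TB X0; X0 → S TB; X → S X1; X1 → S X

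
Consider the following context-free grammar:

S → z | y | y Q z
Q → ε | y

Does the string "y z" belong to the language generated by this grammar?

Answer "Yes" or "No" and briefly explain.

Yes - a valid derivation exists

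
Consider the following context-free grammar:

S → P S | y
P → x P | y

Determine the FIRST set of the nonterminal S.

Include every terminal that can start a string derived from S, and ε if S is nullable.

We compute FIRST(S) using the standard algorithm.
FIRST(P) = {x, y}
FIRST(S) = {x, y}
Therefore, FIRST(S) = {x, y}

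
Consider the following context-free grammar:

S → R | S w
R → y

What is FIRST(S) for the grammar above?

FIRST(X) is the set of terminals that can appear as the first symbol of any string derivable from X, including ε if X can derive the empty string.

We compute FIRST(S) using the standard algorithm.
FIRST(R) = {y}
FIRST(S) = {y}
Therefore, FIRST(S) = {y}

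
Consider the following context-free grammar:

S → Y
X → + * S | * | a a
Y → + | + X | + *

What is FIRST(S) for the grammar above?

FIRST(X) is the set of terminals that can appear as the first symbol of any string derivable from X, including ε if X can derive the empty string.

We compute FIRST(S) using the standard algorithm.
FIRST(S) = {+}
FIRST(X) = {*, +, a}
FIRST(Y) = {+}
Therefore, FIRST(S) = {+}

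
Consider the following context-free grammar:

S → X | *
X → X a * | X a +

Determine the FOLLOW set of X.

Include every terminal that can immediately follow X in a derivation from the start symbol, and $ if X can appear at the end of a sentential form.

We compute FOLLOW(X) using the standard algorithm.
FOLLOW(S) starts with {$}.
FIRST(S) = {*}
FIRST(X) = {}
FOLLOW(S) = {$}
FOLLOW(X) = {$, a}
Therefore, FOLLOW(X) = {$, a}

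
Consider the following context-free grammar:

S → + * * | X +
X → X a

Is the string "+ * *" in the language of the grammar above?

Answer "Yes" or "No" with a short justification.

Yes - a valid derivation exists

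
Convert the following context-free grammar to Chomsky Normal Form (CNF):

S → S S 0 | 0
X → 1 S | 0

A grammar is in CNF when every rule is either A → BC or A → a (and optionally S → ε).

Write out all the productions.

T0 → 0; S → 0; T1 → 1; X → 0; S → S X0; X0 → S T0; X → T1 S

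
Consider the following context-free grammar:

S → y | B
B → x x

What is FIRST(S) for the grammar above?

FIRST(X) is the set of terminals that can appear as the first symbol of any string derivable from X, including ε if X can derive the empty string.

We compute FIRST(S) using the standard algorithm.
FIRST(B) = {x}
FIRST(S) = {x, y}
Therefore, FIRST(S) = {x, y}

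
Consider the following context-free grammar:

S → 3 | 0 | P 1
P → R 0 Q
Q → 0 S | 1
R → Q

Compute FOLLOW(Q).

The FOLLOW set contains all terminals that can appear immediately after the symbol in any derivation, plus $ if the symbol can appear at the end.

We compute FOLLOW(Q) using the standard algorithm.
FOLLOW(S) starts with {$}.
FIRST(P) = {0, 1}
FIRST(Q) = {0, 1}
FIRST(R) = {0, 1}
FIRST(S) = {0, 1, 3}
FOLLOW(P) = {1}
FOLLOW(Q) = {0, 1}
FOLLOW(R) = {0}
FOLLOW(S) = {$, 0, 1}
Therefore, FOLLOW(Q) = {0, 1}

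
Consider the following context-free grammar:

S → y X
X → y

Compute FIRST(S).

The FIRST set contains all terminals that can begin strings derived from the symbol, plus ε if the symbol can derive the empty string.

We compute FIRST(S) using the standard algorithm.
FIRST(S) = {y}
FIRST(X) = {y}
Therefore, FIRST(S) = {y}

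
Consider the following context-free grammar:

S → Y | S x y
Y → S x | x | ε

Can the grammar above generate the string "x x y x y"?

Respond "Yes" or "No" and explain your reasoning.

Yes - a valid derivation exists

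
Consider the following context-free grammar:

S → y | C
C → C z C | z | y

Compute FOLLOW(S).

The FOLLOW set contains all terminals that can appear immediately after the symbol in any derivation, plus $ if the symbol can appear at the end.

We compute FOLLOW(S) using the standard algorithm.
FOLLOW(S) starts with {$}.
FIRST(C) = {y, z}
FIRST(S) = {y, z}
FOLLOW(C) = {$, z}
FOLLOW(S) = {$}
Therefore, FOLLOW(S) = {$}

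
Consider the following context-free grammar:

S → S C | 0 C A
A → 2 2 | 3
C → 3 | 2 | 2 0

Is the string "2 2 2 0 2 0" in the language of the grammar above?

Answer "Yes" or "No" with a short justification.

No - no valid derivation exists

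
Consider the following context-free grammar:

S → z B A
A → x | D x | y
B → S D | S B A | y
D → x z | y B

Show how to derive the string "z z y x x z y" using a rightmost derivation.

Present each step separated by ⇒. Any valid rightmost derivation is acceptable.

S ⇒ z B A ⇒ z B y ⇒ z S D y ⇒ z S x z y ⇒ z z B A x z y ⇒ z z B x x z y ⇒ z z y x x z y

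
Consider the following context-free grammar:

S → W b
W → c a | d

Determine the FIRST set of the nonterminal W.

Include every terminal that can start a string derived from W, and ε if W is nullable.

We compute FIRST(W) using the standard algorithm.
FIRST(S) = {c, d}
FIRST(W) = {c, d}
Therefore, FIRST(W) = {c, d}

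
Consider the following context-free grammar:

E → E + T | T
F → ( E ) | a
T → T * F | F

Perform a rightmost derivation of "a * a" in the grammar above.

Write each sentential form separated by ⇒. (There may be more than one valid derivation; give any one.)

E ⇒ T ⇒ T * F ⇒ T * a ⇒ F * a ⇒ a * a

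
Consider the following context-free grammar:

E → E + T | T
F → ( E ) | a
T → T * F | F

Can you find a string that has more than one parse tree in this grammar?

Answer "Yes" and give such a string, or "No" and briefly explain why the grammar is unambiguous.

No - the grammar is unambiguous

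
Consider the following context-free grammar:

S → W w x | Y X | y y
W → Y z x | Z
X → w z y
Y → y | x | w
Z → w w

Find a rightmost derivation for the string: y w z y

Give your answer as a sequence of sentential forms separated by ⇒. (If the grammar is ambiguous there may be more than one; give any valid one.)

S ⇒ Y X ⇒ Y w z y ⇒ y w z y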